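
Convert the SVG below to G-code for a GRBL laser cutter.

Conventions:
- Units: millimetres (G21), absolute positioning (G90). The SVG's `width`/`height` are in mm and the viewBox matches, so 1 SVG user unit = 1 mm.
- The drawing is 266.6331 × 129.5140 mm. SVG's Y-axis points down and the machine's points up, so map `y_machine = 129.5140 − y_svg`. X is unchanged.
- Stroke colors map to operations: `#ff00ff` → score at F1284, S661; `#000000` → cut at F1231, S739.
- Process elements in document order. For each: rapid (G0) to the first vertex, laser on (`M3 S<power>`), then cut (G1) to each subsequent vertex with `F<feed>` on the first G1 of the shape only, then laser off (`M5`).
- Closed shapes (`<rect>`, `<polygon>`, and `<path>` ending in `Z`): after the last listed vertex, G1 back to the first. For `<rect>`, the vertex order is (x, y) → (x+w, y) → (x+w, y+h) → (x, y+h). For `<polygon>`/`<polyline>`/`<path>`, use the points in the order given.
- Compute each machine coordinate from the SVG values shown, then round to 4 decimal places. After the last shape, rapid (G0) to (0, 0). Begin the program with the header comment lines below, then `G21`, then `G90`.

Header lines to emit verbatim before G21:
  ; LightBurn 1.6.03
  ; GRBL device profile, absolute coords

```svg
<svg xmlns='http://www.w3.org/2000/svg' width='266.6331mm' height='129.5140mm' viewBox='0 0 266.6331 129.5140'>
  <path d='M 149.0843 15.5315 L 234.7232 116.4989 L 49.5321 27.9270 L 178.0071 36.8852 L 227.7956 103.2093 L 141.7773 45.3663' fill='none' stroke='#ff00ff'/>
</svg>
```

; LightBurn 1.6.03
; GRBL device profile, absolute coords
G21
G90
G0 X149.0843 Y113.9825
M3 S661
G1 X234.7232 Y13.0151 F1284
G1 X49.5321 Y101.5870
G1 X178.0071 Y92.6288
G1 X227.7956 Y26.3047
G1 X141.7773 Y84.1477
M5
G0 X0.0000 Y0.0000

Since the viewBox matches the mm dimensions, user units are millimetres directly. The only transform is the Y-flip y_m = 129.5140 − y_svg.

Shape 1 is a open polyline drawn with `<path>`. Its stroke #ff00ff means score at S661, F1284. After flipping Y the toolpath is (149.0843,113.9825) → (234.7232,13.0151) → (49.5321,101.5870) → (178.0071,92.6288) → (227.7956,26.3047) → (141.7773,84.1477).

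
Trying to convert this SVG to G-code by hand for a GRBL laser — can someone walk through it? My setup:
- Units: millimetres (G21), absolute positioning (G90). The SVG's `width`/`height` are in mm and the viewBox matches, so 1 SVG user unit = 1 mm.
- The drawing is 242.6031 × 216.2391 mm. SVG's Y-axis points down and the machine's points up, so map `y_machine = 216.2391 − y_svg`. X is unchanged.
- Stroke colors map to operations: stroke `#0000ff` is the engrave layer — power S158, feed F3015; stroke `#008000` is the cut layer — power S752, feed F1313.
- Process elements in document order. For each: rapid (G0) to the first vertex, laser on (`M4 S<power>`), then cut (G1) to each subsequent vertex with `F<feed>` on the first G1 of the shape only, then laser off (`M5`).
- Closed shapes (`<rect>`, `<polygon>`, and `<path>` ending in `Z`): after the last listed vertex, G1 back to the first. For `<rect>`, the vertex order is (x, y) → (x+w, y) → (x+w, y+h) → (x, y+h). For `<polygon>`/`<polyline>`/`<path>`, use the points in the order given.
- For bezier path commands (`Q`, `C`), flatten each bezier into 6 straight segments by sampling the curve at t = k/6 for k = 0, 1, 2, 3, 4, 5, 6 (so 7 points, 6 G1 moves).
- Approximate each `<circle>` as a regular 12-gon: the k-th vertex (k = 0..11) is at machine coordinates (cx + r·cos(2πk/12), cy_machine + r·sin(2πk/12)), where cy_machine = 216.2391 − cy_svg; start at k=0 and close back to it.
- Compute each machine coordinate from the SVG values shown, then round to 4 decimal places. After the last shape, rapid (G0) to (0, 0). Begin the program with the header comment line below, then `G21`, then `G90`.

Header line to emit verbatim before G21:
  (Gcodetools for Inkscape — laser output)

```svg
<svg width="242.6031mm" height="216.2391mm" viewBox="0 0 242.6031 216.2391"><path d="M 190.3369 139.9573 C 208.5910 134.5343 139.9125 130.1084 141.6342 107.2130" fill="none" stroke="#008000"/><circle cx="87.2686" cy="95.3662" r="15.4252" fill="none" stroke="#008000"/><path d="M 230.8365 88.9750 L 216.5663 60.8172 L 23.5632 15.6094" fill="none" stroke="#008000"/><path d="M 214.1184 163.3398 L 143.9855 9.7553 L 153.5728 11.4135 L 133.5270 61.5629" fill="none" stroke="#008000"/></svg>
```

viewBox `0 0 242.6031 216.2391` with mm width/height → 1 unit = 1 mm. Flip: y_m = 216.2391 − y_svg.

**Shape 1** — `<path>` cubic bezier, stroke `#008000` → cut (S752, F1313). Control points (SVG): P0=(190.3369,139.9573), P1=(208.5910,134.5343), P2=(139.9125,130.1084), P3=(141.6342,107.2130); sampled at t=k/6. Machine vertices: (190.3369,76.2818) → (192.9480,79.0003) → (185.4406,82.0934) → (172.1852,86.1018) → (157.5521,91.5662) → (145.9116,99.0274) → (141.6342,109.0261). Open path.

**Shape 2** — `<circle>` circle, stroke `#008000` → cut (S752, F1313). Machine vertices: (102.6938,120.8729) → (100.6272,128.5855) → (94.9812,134.2315) → (87.2686,136.2981) → (79.5560,134.2315) → (73.9100,128.5855) → (71.8434,120.8729) → (73.9100,113.1603) → (79.5560,107.5143) → (87.2686,105.4477) → (94.9812,107.5143) → (100.6272,113.1603) → (102.6938,120.8729). Closed: final G1 returns to the first vertex.

**Shape 3** — `<path>` open polyline, stroke `#008000` → cut (S752, F1313). Machine vertices: (230.8365,127.2641) → (216.5663,155.4219) → (23.5632,200.6297). Open path.

**Shape 4** — `<path>` open polyline, stroke `#008000` → cut (S752, F1313). Machine vertices: (214.1184,52.8993) → (143.9855,206.4838) → (153.5728,204.8256) → (133.5270,154.6762). Open path.

(Gcodetools for Inkscape — laser output)
G21
G90
G0 X190.3369 Y76.2818
M4 S752
G1 X192.9480 Y79.0003 F1313
G1 X185.4406 Y82.0934
G1 X172.1852 Y86.1018
G1 X157.5521 Y91.5662
G1 X145.9116 Y99.0274
G1 X141.6342 Y109.0261
M5
G0 X102.6938 Y120.8729
M4 S752
G1 X100.6272 Y128.5855 F1313
G1 X94.9812 Y134.2315
G1 X87.2686 Y136.2981
G1 X79.5560 Y134.2315
G1 X73.9100 Y128.5855
G1 X71.8434 Y120.8729
G1 X73.9100 Y113.1603
G1 X79.5560 Y107.5143
G1 X87.2686 Y105.4477
G1 X94.9812 Y107.5143
G1 X100.6272 Y113.1603
G1 X102.6938 Y120.8729
M5
G0 X230.8365 Y127.2641
M4 S752
G1 X216.5663 Y155.4219 F1313
G1 X23.5632 Y200.6297
M5
G0 X214.1184 Y52.8993
M4 S752
G1 X143.9855 Y206.4838 F1313
G1 X153.5728 Y204.8256
G1 X133.5270 Y154.6762
M5
G0 X0.0000 Y0.0000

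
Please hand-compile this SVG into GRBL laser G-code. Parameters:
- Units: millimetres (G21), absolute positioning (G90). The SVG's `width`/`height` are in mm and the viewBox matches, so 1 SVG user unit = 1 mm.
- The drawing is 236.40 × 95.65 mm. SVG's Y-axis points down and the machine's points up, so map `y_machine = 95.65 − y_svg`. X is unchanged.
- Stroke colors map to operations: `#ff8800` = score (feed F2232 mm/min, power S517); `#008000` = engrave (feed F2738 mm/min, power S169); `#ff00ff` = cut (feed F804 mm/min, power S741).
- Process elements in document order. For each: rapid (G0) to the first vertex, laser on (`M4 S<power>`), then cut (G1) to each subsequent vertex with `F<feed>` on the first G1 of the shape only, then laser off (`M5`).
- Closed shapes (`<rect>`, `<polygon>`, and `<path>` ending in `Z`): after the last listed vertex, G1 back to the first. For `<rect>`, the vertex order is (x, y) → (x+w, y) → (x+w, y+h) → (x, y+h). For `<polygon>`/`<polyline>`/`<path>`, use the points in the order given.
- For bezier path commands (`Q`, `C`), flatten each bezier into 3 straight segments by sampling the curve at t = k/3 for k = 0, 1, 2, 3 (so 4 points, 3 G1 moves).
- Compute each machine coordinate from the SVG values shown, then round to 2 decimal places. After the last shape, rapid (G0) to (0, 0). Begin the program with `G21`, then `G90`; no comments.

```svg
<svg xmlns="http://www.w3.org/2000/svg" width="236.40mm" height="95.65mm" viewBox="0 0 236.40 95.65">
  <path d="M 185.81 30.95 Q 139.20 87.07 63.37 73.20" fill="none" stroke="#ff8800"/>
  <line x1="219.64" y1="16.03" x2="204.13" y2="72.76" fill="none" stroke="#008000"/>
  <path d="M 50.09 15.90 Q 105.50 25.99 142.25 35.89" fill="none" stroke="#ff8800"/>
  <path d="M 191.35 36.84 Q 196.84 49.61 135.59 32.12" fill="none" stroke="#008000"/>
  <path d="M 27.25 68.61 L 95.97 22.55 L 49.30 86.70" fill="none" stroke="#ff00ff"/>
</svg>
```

G21
G90
G0 X185.81 Y64.70
M4 S517
G1 X151.49 Y35.06 F2232
G1 X110.68 Y20.98
G1 X63.37 Y22.45
M5
G0 X219.64 Y79.62
M4 S169
G1 X204.13 Y22.89 F2738
M5
G0 X50.09 Y79.75
M4 S517
G1 X84.96 Y73.04 F2232
G1 X115.68 Y66.38
G1 X142.25 Y59.76
M5
G0 X191.35 Y58.81
M4 S169
G1 X187.59 Y53.66 F2738
G1 X169.01 Y55.23
G1 X135.59 Y63.53
M5
G0 X27.25 Y27.04
M4 S741
G1 X95.97 Y73.10 F804
G1 X49.30 Y8.95
M5
G0 X0.00 Y0.00

viewBox `0 0 236.40 95.65` with mm width/height → 1 unit = 1 mm. Flip: y_m = 95.65 − y_svg.

**Shape 1** — `<path>` quadratic bezier, stroke `#ff8800` → score (S517, F2232). Control points (SVG): P0=(185.81,30.95), P1=(139.20,87.07), P2=(63.37,73.20); sampled at t=k/3. Machine vertices: (185.81,64.70) → (151.49,35.06) → (110.68,20.98) → (63.37,22.45). Open path.

**Shape 2** — `<line>` line segment, stroke `#008000` → engrave (S169, F2738). Machine vertices: (219.64,79.62) → (204.13,22.89). Open path.

**Shape 3** — `<path>` quadratic bezier, stroke `#ff8800` → score (S517, F2232). Control points (SVG): P0=(50.09,15.90), P1=(105.50,25.99), P2=(142.25,35.89); sampled at t=k/3. Machine vertices: (50.09,79.75) → (84.96,73.04) → (115.68,66.38) → (142.25,59.76). Open path.

**Shape 4** — `<path>` quadratic bezier, stroke `#008000` → engrave (S169, F2738). Control points (SVG): P0=(191.35,36.84), P1=(196.84,49.61), P2=(135.59,32.12); sampled at t=k/3. Machine vertices: (191.35,58.81) → (187.59,53.66) → (169.01,55.23) → (135.59,63.53). Open path.

**Shape 5** — `<path>` open polyline, stroke `#ff00ff` → cut (S741, F804). Machine vertices: (27.25,27.04) → (95.97,73.10) → (49.30,8.95). Open path.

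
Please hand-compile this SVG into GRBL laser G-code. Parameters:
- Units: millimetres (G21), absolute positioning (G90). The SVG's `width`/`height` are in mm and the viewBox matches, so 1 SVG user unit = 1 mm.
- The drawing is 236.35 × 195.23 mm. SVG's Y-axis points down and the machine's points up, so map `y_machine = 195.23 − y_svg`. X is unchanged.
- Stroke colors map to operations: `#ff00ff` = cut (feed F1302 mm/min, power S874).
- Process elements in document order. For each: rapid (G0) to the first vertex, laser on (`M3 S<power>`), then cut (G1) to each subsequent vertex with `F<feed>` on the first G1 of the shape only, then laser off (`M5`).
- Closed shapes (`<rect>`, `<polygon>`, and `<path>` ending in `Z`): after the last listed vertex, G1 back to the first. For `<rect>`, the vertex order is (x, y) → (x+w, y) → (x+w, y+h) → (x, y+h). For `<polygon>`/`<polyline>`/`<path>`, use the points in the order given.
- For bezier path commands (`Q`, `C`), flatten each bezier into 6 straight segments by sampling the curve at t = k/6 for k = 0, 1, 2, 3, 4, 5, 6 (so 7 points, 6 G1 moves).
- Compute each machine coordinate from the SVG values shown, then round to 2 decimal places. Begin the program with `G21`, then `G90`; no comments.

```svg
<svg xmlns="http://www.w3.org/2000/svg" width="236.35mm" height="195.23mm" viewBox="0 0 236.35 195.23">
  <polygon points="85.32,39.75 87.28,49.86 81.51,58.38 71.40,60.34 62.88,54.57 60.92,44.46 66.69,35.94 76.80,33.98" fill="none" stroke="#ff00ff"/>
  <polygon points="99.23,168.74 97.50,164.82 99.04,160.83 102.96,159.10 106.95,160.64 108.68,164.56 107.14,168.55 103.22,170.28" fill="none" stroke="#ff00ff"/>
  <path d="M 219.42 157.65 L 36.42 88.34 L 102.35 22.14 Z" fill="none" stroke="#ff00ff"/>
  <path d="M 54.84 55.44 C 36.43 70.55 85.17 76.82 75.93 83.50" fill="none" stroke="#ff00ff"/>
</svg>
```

1 u = 1 mm; y_m = 195.23 − y.

[1] `<polygon>` regular polygon, #ff00ff→cut S874 F1302: (85.32,155.48) → (87.28,145.37) → (81.51,136.85) → (71.40,134.89) → (62.88,140.66) → (60.92,150.77) → (66.69,159.29) → (76.80,161.25) → (85.32,155.48) (closed)

[2] `<polygon>` regular polygon, #ff00ff→cut S874 F1302: (99.23,26.49) → (97.50,30.41) → (99.04,34.40) → (102.96,36.13) → (106.95,34.59) → (108.68,30.67) → (107.14,26.68) → (103.22,24.95) → (99.23,26.49) (closed)

[3] `<path>` closed polygon, #ff00ff→cut S874 F1302: (219.42,37.58) → (36.42,106.89) → (102.35,173.09) → (219.42,37.58) (closed)

[4] `<path>` cubic bezier, #ff00ff→cut S874 F1302: (54.84,139.79) → (50.65,132.93) → (54.18,127.28) → (61.95,122.60) → (70.48,118.62) → (76.30,115.08) → (75.93,111.73)

G21
G90
G0 X85.32 Y155.48
M3 S874
G1 X87.28 Y145.37 F1302
G1 X81.51 Y136.85
G1 X71.40 Y134.89
G1 X62.88 Y140.66
G1 X60.92 Y150.77
G1 X66.69 Y159.29
G1 X76.80 Y161.25
G1 X85.32 Y155.48
M5
G0 X99.23 Y26.49
M3 S874
G1 X97.50 Y30.41 F1302
G1 X99.04 Y34.40
G1 X102.96 Y36.13
G1 X106.95 Y34.59
G1 X108.68 Y30.67
G1 X107.14 Y26.68
G1 X103.22 Y24.95
G1 X99.23 Y26.49
M5
G0 X219.42 Y37.58
M3 S874
G1 X36.42 Y106.89 F1302
G1 X102.35 Y173.09
G1 X219.42 Y37.58
M5
G0 X54.84 Y139.79
M3 S874
G1 X50.65 Y132.93 F1302
G1 X54.18 Y127.28
G1 X61.95 Y122.60
G1 X70.48 Y118.62
G1 X76.30 Y115.08
G1 X75.93 Y111.73
M5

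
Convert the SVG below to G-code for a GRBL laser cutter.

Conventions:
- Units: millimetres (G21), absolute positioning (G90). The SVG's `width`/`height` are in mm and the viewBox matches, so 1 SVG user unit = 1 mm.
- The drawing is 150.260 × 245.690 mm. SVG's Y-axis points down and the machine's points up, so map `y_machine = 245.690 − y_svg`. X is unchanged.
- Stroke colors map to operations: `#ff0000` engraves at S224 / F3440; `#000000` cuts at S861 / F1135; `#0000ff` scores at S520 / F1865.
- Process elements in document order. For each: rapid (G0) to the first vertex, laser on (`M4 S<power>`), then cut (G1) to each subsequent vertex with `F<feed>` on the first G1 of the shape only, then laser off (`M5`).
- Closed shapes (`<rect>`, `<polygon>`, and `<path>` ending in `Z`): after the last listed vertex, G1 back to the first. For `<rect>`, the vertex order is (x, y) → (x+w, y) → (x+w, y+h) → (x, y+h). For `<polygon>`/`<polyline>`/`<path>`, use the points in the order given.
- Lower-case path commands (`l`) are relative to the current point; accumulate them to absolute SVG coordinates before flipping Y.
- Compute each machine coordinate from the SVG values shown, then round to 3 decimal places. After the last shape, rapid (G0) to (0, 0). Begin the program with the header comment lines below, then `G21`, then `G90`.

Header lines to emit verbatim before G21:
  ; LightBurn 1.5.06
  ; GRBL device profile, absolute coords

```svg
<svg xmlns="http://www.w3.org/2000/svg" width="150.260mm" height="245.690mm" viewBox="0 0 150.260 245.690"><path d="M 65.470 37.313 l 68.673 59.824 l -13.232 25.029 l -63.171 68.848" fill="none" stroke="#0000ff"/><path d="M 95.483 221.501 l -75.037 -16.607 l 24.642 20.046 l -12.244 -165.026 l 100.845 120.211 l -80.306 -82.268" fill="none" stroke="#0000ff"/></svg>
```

; LightBurn 1.5.06
; GRBL device profile, absolute coords
G21
G90
G0 X65.470 Y208.377
M4 S520
G1 X134.143 Y148.553 F1865
G1 X120.911 Y123.524
G1 X57.740 Y54.676
M5
G0 X95.483 Y24.189
M4 S520
G1 X20.446 Y40.796 F1865
G1 X45.088 Y20.750
G1 X32.844 Y185.776
G1 X133.689 Y65.565
G1 X53.383 Y147.833
M5
G0 X0.000 Y0.000

Since the viewBox matches the mm dimensions, user units are millimetres directly. The only transform is the Y-flip y_m = 245.690 − y_svg.

Shape 1 is a open polyline drawn with `<path>`. Its stroke #0000ff means score at S520, F1865. After flipping Y the toolpath is (65.470,208.377) → (134.143,148.553) → (120.911,123.524) → (57.740,54.676).

Shape 2 is a open polyline drawn with `<path>`. Its stroke #0000ff means score at S520, F1865. After flipping Y the toolpath is (95.483,24.189) → (20.446,40.796) → (45.088,20.750) → (32.844,185.776) → (133.689,65.565) → (53.383,147.833).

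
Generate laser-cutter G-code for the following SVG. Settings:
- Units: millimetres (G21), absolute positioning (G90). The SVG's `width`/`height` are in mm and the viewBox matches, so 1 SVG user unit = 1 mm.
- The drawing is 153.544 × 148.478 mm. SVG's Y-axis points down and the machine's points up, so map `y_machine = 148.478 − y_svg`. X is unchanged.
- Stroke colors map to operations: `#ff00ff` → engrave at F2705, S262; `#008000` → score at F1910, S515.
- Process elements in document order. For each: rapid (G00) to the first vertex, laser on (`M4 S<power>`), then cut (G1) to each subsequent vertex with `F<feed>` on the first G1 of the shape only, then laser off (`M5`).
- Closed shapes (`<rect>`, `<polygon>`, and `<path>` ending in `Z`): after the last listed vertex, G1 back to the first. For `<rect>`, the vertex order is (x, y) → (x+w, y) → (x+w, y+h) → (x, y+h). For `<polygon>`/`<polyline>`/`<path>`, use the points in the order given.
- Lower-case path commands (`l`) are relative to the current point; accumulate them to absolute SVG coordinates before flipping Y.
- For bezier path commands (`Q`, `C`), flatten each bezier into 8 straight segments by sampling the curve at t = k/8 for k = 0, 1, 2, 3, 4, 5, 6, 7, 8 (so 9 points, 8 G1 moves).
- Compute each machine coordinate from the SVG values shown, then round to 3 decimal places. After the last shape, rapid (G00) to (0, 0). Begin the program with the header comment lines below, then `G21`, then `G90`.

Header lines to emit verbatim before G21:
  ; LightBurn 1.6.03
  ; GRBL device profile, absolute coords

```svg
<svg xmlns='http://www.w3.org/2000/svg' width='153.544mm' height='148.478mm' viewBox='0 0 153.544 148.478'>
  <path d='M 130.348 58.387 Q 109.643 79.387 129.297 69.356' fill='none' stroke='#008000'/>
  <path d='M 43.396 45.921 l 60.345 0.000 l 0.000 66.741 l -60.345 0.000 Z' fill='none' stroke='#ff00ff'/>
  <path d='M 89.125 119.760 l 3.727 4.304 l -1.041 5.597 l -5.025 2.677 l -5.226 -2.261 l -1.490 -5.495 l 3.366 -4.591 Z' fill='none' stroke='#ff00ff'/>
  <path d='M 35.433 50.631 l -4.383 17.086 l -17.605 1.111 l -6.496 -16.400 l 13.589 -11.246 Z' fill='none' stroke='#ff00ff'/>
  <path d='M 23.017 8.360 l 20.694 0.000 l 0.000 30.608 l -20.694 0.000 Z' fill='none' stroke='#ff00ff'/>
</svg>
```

1 u = 1 mm; y_m = 148.478 − y.

[1] `<path>` quadratic bezier, #008000→score S515 F1910: (130.348,90.091) → (125.802,85.326) → (122.518,81.530) → (120.495,78.705) → (119.733,76.849) → (120.232,75.962) → (121.992,76.046) → (125.014,77.099) → (129.297,79.122)

[2] `<path>` rectangle, #ff00ff→engrave S262 F2705: (43.396,102.557) → (103.741,102.557) → (103.741,35.816) → (43.396,35.816) → (43.396,102.557) (closed)

[3] `<path>` regular polygon, #ff00ff→engrave S262 F2705: (89.125,28.718) → (92.852,24.414) → (91.811,18.817) → (86.786,16.140) → (81.560,18.401) → (80.070,23.896) → (83.436,28.487) → (89.125,28.718) (closed)

[4] `<path>` regular polygon, #ff00ff→engrave S262 F2705: (35.433,97.847) → (31.050,80.761) → (13.445,79.650) → (6.949,96.050) → (20.538,107.296) → (35.433,97.847) (closed)

[5] `<path>` rectangle, #ff00ff→engrave S262 F2705: (23.017,140.118) → (43.711,140.118) → (43.711,109.510) → (23.017,109.510) → (23.017,140.118) (closed)

; LightBurn 1.6.03
; GRBL device profile, absolute coords
G21
G90
G00 X130.348 Y90.091
M4 S515
G1 X125.802 Y85.326 F1910
G1 X122.518 Y81.530
G1 X120.495 Y78.705
G1 X119.733 Y76.849
G1 X120.232 Y75.962
G1 X121.992 Y76.046
G1 X125.014 Y77.099
G1 X129.297 Y79.122
M5
G00 X43.396 Y102.557
M4 S262
G1 X103.741 Y102.557 F2705
G1 X103.741 Y35.816
G1 X43.396 Y35.816
G1 X43.396 Y102.557
M5
G00 X89.125 Y28.718
M4 S262
G1 X92.852 Y24.414 F2705
G1 X91.811 Y18.817
G1 X86.786 Y16.140
G1 X81.560 Y18.401
G1 X80.070 Y23.896
G1 X83.436 Y28.487
G1 X89.125 Y28.718
M5
G00 X35.433 Y97.847
M4 S262
G1 X31.050 Y80.761 F2705
G1 X13.445 Y79.650
G1 X6.949 Y96.050
G1 X20.538 Y107.296
G1 X35.433 Y97.847
M5
G00 X23.017 Y140.118
M4 S262
G1 X43.711 Y140.118 F2705
G1 X43.711 Y109.510
G1 X23.017 Y109.510
G1 X23.017 Y140.118
M5
G00 X0.000 Y0.000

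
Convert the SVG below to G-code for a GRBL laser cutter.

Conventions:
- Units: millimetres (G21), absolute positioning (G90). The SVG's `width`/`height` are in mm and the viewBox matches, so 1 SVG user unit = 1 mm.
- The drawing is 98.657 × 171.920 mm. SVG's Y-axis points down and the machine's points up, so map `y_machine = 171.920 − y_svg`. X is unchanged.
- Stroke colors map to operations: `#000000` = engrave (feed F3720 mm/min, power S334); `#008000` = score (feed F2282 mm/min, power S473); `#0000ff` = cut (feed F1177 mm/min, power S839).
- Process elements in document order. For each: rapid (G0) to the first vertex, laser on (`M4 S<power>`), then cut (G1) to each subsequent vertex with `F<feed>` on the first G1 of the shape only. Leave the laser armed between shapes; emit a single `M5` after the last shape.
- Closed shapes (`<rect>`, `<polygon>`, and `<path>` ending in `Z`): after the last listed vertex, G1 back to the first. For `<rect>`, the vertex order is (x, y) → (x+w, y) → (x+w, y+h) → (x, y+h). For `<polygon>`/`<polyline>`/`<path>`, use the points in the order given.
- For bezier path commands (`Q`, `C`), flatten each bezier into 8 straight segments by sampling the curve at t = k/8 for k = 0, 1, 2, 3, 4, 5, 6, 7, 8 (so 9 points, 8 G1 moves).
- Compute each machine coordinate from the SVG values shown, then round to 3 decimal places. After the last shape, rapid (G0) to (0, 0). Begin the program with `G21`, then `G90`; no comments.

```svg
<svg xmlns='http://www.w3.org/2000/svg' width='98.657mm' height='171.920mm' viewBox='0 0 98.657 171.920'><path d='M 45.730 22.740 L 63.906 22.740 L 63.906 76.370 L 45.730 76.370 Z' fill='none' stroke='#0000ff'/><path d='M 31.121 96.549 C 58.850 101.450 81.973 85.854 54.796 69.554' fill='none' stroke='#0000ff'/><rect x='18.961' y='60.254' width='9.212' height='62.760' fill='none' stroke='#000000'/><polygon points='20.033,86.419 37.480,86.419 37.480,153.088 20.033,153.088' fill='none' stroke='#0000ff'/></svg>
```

G21
G90
G0 X45.730 Y149.180
M4 S839
G1 X63.906 Y149.180 F1177
G1 X63.906 Y95.550
G1 X45.730 Y95.550
G1 X45.730 Y149.180
G0 X31.121 Y75.371
M4 S839
G1 X41.214 Y74.455 F1177
G1 X50.340 Y75.229
G1 X57.963 Y77.461
G1 X63.548 Y80.918
G1 X66.559 Y85.369
G1 X66.461 Y90.582
G1 X62.719 Y96.325
G1 X54.796 Y102.366
G0 X18.961 Y111.666
M4 S334
G1 X28.173 Y111.666 F3720
G1 X28.173 Y48.906
G1 X18.961 Y48.906
G1 X18.961 Y111.666
G0 X20.033 Y85.501
M4 S839
G1 X37.480 Y85.501 F1177
G1 X37.480 Y18.832
G1 X20.033 Y18.832
G1 X20.033 Y85.501
M5
G0 X0.000 Y0.000

Since the viewBox matches the mm dimensions, user units are millimetres directly. The only transform is the Y-flip y_m = 171.920 − y_svg.

Shape 1 is a rectangle drawn with `<path>`. Its stroke #0000ff means cut at S839, F1177. After flipping Y the toolpath is (45.730,149.180) → (63.906,149.180) → (63.906,95.550) → (45.730,95.550) → (45.730,149.180), returning to the start.

Shape 2 is a cubic bezier drawn with `<path>`. Its stroke #0000ff means cut at S839, F1177. After flipping Y the toolpath is (31.121,75.371) → (41.214,74.455) → (50.340,75.229) → (57.963,77.461) → (63.548,80.918) → (66.559,85.369) → (66.461,90.582) → (62.719,96.325) → (54.796,102.366).

Shape 3 is a rectangle drawn with `<rect>`. Its stroke #000000 means engrave at S334, F3720. After flipping Y the toolpath is (18.961,111.666) → (28.173,111.666) → (28.173,48.906) → (18.961,48.906) → (18.961,111.666), returning to the start.

Shape 4 is a rectangle drawn with `<polygon>`. Its stroke #0000ff means cut at S839, F1177. After flipping Y the toolpath is (20.033,85.501) → (37.480,85.501) → (37.480,18.832) → (20.033,18.832) → (20.033,85.501), returning to the start.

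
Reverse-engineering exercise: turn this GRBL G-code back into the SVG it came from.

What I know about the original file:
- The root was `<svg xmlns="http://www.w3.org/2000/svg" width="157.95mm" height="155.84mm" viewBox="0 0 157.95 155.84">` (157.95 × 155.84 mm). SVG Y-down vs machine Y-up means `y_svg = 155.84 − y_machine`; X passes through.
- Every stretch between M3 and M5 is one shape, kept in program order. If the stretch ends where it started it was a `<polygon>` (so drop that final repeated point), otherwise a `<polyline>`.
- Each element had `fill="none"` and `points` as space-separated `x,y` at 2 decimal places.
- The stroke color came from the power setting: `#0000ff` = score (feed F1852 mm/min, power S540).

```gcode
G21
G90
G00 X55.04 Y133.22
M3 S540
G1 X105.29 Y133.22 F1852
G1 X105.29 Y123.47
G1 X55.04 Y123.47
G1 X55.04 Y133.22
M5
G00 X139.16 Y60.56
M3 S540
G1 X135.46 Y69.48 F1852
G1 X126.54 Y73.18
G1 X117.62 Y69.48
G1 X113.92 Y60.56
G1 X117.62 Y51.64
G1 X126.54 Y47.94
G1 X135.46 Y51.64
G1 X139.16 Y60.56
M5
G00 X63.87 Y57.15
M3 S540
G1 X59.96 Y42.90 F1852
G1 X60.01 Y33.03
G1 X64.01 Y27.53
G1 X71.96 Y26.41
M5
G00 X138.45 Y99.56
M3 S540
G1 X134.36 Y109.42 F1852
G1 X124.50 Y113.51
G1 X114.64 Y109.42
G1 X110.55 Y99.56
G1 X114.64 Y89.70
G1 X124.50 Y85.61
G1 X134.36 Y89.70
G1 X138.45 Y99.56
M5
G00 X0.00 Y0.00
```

<svg xmlns="http://www.w3.org/2000/svg" width="157.95mm" height="155.84mm" viewBox="0 0 157.95 155.84">
  <polygon points="55.04,22.62 105.29,22.62 105.29,32.37 55.04,32.37" fill="none" stroke="#0000ff"/>
  <polygon points="139.16,95.28 135.46,86.36 126.54,82.66 117.62,86.36 113.92,95.28 117.62,104.20 126.54,107.90 135.46,104.20" fill="none" stroke="#0000ff"/>
  <polyline points="63.87,98.69 59.96,112.94 60.01,122.81 64.01,128.31 71.96,129.43" fill="none" stroke="#0000ff"/>
  <polygon points="138.45,56.28 134.36,46.42 124.50,42.33 114.64,46.42 110.55,56.28 114.64,66.14 124.50,70.23 134.36,66.14" fill="none" stroke="#0000ff"/>
</svg>

Each laser-on run becomes one SVG element. Flip Y back into SVG space with y_svg = 155.84 − y_machine. Every run uses S540, so all elements get stroke `#0000ff` (score).

Run 1: The run returns to its start, so emit a `<polygon>` with points (Y-flipped): 55.04,22.62 105.29,22.62 105.29,32.37 55.04,32.37.

Run 2: The run returns to its start, so emit a `<polygon>` with points (Y-flipped): 139.16,95.28 135.46,86.36 126.54,82.66 117.62,86.36 113.92,95.28 117.62,104.20 126.54,107.90 135.46,104.20.

Run 3: The run is open, so emit a `<polyline>` with points (Y-flipped): 63.87,98.69 59.96,112.94 60.01,122.81 64.01,128.31 71.96,129.43.

Run 4: The run returns to its start, so emit a `<polygon>` with points (Y-flipped): 138.45,56.28 134.36,46.42 124.50,42.33 114.64,46.42 110.55,56.28 114.64,66.14 124.50,70.23 134.36,66.14.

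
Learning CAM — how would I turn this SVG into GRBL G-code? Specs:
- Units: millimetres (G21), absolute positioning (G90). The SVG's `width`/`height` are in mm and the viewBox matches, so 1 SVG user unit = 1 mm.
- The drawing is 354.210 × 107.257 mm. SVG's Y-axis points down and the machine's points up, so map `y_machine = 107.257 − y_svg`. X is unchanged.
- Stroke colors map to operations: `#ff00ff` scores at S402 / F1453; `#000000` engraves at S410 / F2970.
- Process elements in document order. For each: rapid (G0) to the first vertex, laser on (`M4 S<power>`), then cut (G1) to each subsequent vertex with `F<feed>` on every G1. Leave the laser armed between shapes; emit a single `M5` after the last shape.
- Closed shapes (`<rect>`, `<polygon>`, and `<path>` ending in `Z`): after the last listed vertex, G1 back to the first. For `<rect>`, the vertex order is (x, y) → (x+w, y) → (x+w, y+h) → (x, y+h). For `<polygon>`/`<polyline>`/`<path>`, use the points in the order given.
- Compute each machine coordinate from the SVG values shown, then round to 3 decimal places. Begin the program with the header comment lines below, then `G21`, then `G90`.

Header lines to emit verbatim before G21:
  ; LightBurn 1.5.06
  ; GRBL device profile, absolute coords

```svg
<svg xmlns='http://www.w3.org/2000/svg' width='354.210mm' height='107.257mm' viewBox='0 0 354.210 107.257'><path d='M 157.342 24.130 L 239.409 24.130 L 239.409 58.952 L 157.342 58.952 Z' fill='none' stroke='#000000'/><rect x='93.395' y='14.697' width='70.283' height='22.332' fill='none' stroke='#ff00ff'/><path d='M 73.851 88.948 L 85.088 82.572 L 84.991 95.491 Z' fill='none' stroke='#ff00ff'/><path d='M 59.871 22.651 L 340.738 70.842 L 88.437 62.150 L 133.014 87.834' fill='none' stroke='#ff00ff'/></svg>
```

viewBox `0 0 354.210 107.257` with mm width/height → 1 unit = 1 mm. Flip: y_m = 107.257 − y_svg.

**Shape 1** — `<path>` rectangle, stroke `#000000` → engrave (S410, F2970). Machine vertices: (157.342,83.127) → (239.409,83.127) → (239.409,48.305) → (157.342,48.305) → (157.342,83.127). Closed: final G1 returns to the first vertex.

**Shape 2** — `<rect>` rectangle, stroke `#ff00ff` → score (S402, F1453). Machine vertices: (93.395,92.560) → (163.678,92.560) → (163.678,70.228) → (93.395,70.228) → (93.395,92.560). Closed: final G1 returns to the first vertex.

**Shape 3** — `<path>` regular polygon, stroke `#ff00ff` → score (S402, F1453). Machine vertices: (73.851,18.309) → (85.088,24.685) → (84.991,11.766) → (73.851,18.309). Closed: final G1 returns to the first vertex.

**Shape 4** — `<path>` open polyline, stroke `#ff00ff` → score (S402, F1453). Machine vertices: (59.871,84.606) → (340.738,36.415) → (88.437,45.107) → (133.014,19.423). Open path.

; LightBurn 1.5.06
; GRBL device profile, absolute coords
G21
G90
G0 X157.342 Y83.127
M4 S410
G1 X239.409 Y83.127 F2970
G1 X239.409 Y48.305 F2970
G1 X157.342 Y48.305 F2970
G1 X157.342 Y83.127 F2970
G0 X93.395 Y92.560
M4 S402
G1 X163.678 Y92.560 F1453
G1 X163.678 Y70.228 F1453
G1 X93.395 Y70.228 F1453
G1 X93.395 Y92.560 F1453
G0 X73.851 Y18.309
M4 S402
G1 X85.088 Y24.685 F1453
G1 X84.991 Y11.766 F1453
G1 X73.851 Y18.309 F1453
G0 X59.871 Y84.606
M4 S402
G1 X340.738 Y36.415 F1453
G1 X88.437 Y45.107 F1453
G1 X133.014 Y19.423 F1453
M5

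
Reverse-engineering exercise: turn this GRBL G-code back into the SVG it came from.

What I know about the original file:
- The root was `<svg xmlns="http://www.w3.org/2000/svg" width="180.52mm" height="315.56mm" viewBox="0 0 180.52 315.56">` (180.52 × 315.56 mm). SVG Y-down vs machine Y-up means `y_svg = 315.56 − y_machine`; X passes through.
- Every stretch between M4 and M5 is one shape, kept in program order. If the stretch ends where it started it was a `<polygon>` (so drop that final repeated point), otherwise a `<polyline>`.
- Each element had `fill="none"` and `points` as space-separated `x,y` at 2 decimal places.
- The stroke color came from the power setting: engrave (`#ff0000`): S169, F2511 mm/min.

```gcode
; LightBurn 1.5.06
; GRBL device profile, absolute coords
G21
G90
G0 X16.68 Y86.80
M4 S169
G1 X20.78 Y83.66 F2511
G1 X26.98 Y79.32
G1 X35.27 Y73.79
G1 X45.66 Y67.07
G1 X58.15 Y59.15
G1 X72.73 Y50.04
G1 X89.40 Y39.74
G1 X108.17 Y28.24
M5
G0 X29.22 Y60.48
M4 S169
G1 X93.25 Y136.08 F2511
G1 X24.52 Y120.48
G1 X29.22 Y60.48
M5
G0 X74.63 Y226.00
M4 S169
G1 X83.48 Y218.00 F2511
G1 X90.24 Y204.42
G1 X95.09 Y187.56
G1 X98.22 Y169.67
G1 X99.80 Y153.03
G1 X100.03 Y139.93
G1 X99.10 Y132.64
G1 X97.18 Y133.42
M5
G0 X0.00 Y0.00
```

<svg xmlns="http://www.w3.org/2000/svg" width="180.52mm" height="315.56mm" viewBox="0 0 180.52 315.56">
  <polyline points="16.68,228.76 20.78,231.90 26.98,236.24 35.27,241.77 45.66,248.49 58.15,256.41 72.73,265.52 89.40,275.82 108.17,287.32" fill="none" stroke="#ff0000"/>
  <polygon points="29.22,255.08 93.25,179.48 24.52,195.08" fill="none" stroke="#ff0000"/>
  <polyline points="74.63,89.56 83.48,97.56 90.24,111.14 95.09,128.00 98.22,145.89 99.80,162.53 100.03,175.63 99.10,182.92 97.18,182.14" fill="none" stroke="#ff0000"/>
</svg>

Each laser-on run becomes one SVG element. Flip Y back into SVG space with y_svg = 315.56 − y_machine. Every run uses S169, so all elements get stroke `#ff0000` (engrave).

Run 1: The run is open, so emit a `<polyline>` with points (Y-flipped): 16.68,228.76 20.78,231.90 26.98,236.24 35.27,241.77 45.66,248.49 58.15,256.41 72.73,265.52 89.40,275.82 108.17,287.32.

Run 2: The run returns to its start, so emit a `<polygon>` with points (Y-flipped): 29.22,255.08 93.25,179.48 24.52,195.08.

Run 3: The run is open, so emit a `<polyline>` with points (Y-flipped): 74.63,89.56 83.48,97.56 90.24,111.14 95.09,128.00 98.22,145.89 99.80,162.53 100.03,175.63 99.10,182.92 97.18,182.14.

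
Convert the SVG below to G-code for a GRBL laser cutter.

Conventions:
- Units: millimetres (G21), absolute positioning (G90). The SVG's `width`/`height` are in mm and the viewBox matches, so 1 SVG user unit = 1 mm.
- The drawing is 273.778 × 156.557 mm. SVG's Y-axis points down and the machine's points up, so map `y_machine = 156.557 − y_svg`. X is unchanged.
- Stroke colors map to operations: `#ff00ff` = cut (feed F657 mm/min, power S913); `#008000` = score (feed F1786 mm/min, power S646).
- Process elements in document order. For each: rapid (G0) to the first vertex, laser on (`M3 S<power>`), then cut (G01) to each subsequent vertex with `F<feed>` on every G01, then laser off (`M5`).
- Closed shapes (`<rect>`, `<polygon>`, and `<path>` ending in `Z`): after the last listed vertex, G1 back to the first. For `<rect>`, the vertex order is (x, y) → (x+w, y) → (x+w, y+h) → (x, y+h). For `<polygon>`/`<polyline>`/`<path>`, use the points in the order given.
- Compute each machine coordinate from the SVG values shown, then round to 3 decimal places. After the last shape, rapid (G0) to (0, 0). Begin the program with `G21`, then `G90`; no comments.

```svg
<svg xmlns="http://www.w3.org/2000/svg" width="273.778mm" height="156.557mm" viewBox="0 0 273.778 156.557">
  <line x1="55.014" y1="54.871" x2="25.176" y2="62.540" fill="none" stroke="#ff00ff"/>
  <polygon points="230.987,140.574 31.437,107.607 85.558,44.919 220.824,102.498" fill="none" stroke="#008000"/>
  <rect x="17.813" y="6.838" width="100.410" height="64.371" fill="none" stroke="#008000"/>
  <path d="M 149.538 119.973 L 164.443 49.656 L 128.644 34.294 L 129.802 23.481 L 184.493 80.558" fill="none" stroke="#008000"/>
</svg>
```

Since the viewBox matches the mm dimensions, user units are millimetres directly. The only transform is the Y-flip y_m = 156.557 − y_svg.

Shape 1 is a line segment drawn with `<line>`. Its stroke #ff00ff means cut at S913, F657. After flipping Y the toolpath is (55.014,101.686) → (25.176,94.017).

Shape 2 is a closed polygon drawn with `<polygon>`. Its stroke #008000 means score at S646, F1786. After flipping Y the toolpath is (230.987,15.983) → (31.437,48.950) → (85.558,111.638) → (220.824,54.059) → (230.987,15.983), returning to the start.

Shape 3 is a rectangle drawn with `<rect>`. Its stroke #008000 means score at S646, F1786. After flipping Y the toolpath is (17.813,149.719) → (118.223,149.719) → (118.223,85.348) → (17.813,85.348) → (17.813,149.719), returning to the start.

Shape 4 is a open polyline drawn with `<path>`. Its stroke #008000 means score at S646, F1786. After flipping Y the toolpath is (149.538,36.584) → (164.443,106.901) → (128.644,122.263) → (129.802,133.076) → (184.493,75.999).

G21
G90
G0 X55.014 Y101.686
M3 S913
G01 X25.176 Y94.017 F657
M5
G0 X230.987 Y15.983
M3 S646
G01 X31.437 Y48.950 F1786
G01 X85.558 Y111.638 F1786
G01 X220.824 Y54.059 F1786
G01 X230.987 Y15.983 F1786
M5
G0 X17.813 Y149.719
M3 S646
G01 X118.223 Y149.719 F1786
G01 X118.223 Y85.348 F1786
G01 X17.813 Y85.348 F1786
G01 X17.813 Y149.719 F1786
M5
G0 X149.538 Y36.584
M3 S646
G01 X164.443 Y106.901 F1786
G01 X128.644 Y122.263 F1786
G01 X129.802 Y133.076 F1786
G01 X184.493 Y75.999 F1786
M5
G0 X0.000 Y0.000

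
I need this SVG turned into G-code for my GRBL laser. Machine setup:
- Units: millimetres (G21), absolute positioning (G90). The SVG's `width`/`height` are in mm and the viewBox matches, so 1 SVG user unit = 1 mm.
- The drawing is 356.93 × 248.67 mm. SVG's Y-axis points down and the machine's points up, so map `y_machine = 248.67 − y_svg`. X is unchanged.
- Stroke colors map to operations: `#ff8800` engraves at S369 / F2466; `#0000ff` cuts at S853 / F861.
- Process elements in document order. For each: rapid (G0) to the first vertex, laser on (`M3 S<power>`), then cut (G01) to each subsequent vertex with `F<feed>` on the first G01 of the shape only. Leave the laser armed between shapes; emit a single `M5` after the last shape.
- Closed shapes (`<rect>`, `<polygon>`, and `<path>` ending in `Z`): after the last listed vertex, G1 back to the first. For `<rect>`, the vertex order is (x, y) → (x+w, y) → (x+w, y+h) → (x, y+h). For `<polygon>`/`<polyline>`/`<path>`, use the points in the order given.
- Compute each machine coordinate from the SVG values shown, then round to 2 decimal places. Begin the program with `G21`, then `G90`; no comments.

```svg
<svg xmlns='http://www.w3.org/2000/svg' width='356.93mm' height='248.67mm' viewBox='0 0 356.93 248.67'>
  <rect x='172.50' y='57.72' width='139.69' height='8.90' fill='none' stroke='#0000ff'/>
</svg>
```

Since the viewBox matches the mm dimensions, user units are millimetres directly. The only transform is the Y-flip y_m = 248.67 − y_svg.

Shape 1 is a rectangle drawn with `<rect>`. Its stroke #0000ff means cut at S853, F861. After flipping Y the toolpath is (172.50,190.95) → (312.19,190.95) → (312.19,182.05) → (172.50,182.05) → (172.50,190.95), returning to the start.

G21
G90
G0 X172.50 Y190.95
M3 S853
G01 X312.19 Y190.95 F861
G01 X312.19 Y182.05
G01 X172.50 Y182.05
G01 X172.50 Y190.95
M5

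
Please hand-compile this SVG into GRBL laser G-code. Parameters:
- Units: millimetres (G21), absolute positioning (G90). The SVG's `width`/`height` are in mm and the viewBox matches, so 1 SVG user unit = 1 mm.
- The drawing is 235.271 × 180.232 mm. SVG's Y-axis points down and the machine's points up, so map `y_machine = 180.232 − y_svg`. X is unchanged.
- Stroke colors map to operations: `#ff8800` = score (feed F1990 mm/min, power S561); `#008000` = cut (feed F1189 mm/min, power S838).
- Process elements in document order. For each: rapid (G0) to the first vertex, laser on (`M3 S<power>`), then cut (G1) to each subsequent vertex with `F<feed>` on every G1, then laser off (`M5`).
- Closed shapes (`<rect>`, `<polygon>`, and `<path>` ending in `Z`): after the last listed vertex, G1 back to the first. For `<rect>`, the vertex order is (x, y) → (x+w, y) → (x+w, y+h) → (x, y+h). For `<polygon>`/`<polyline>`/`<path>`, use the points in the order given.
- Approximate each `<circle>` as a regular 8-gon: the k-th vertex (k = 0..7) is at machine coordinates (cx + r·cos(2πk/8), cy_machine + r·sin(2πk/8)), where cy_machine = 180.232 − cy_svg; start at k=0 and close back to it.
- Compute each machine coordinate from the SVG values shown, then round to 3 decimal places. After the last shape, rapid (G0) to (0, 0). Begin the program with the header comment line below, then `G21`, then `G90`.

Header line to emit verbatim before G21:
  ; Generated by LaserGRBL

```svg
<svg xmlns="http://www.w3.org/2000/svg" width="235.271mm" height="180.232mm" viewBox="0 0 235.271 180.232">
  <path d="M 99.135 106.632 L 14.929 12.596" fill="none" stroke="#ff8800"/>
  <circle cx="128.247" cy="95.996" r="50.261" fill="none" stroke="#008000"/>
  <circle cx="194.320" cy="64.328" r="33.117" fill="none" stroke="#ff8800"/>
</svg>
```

Since the viewBox matches the mm dimensions, user units are millimetres directly. The only transform is the Y-flip y_m = 180.232 − y_svg.

Shape 1 is a line segment drawn with `<path>`. Its stroke #ff8800 means score at S561, F1990. After flipping Y the toolpath is (99.135,73.600) → (14.929,167.636).

Shape 2 is a circle drawn with `<circle>`. Its stroke #008000 means cut at S838, F1189. After flipping Y the toolpath is (178.508,84.236) → (163.787,119.776) → (128.247,134.497) → (92.707,119.776) → (77.986,84.236) → (92.707,48.696) → (128.247,33.975) → (163.787,48.696) → (178.508,84.236), returning to the start.

Shape 3 is a circle drawn with `<circle>`. Its stroke #ff8800 means score at S561, F1990. After flipping Y the toolpath is (227.437,115.904) → (217.737,139.321) → (194.320,149.021) → (170.903,139.321) → (161.203,115.904) → (170.903,92.487) → (194.320,82.787) → (217.737,92.487) → (227.437,115.904), returning to the start.

; Generated by LaserGRBL
G21
G90
G0 X99.135 Y73.600
M3 S561
G1 X14.929 Y167.636 F1990
M5
G0 X178.508 Y84.236
M3 S838
G1 X163.787 Y119.776 F1189
G1 X128.247 Y134.497 F1189
G1 X92.707 Y119.776 F1189
G1 X77.986 Y84.236 F1189
G1 X92.707 Y48.696 F1189
G1 X128.247 Y33.975 F1189
G1 X163.787 Y48.696 F1189
G1 X178.508 Y84.236 F1189
M5
G0 X227.437 Y115.904
M3 S561
G1 X217.737 Y139.321 F1990
G1 X194.320 Y149.021 F1990
G1 X170.903 Y139.321 F1990
G1 X161.203 Y115.904 F1990
G1 X170.903 Y92.487 F1990
G1 X194.320 Y82.787 F1990
G1 X217.737 Y92.487 F1990
G1 X227.437 Y115.904 F1990
M5
G0 X0.000 Y0.000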